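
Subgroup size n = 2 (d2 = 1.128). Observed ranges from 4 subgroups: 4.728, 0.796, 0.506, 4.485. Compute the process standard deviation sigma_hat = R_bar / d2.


R_bar = (4.728 + 0.796 + 0.506 + 4.485) / 4
R_bar = 10.515 / 4 = 2.62875
sigma_hat = R_bar / d2 = 2.62875 / 1.128 = 2.3305

2.3305


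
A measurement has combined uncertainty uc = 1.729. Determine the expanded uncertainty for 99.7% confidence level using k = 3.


U = k * uc
U = 3 * 1.729
U = 5.1870

5.1870


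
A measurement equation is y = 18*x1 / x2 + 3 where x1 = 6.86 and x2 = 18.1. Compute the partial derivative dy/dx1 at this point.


y = 18*x1 / x2 + 3
dy/dx1 = 18/x2
Evaluate at x2 = 18.1: c1 = 18 / 18.1
c1 = 0.9945

0.9945


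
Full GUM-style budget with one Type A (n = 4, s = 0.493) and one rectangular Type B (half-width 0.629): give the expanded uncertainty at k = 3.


u_A = s / sqrt(n) = 0.493 / sqrt(4) = 0.2465
u_B = half_width / sqrt(3) = 0.629 / sqrt(3) = 0.36315332
uc = sqrt(u_A^2 + u_B^2) = sqrt(0.2465^2 + 0.36315332^2) = 0.43891068
U = k * uc = 3 * 0.43891068
U = 1.3167

1.3167


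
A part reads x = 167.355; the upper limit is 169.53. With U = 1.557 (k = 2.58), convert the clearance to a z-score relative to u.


u = U / k = 1.557 / 2.58 = 0.60348837
margin = |USL - x| = |169.53 - 167.355| = 2.175
z = margin / u = 2.175 / 0.60348837
z = 3.6040

3.6040


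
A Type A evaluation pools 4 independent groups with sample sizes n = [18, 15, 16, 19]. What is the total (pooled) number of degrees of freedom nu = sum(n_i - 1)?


nu = sum_i (n_i - 1)
nu = ((18 - 1) + (15 - 1) + (16 - 1) + (19 - 1))
nu = 17 + 14 + 15 + 18
nu = 64

64


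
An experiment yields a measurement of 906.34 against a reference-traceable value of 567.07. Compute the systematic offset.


Systematic error = measured - true
= 906.34 - 567.07
= 339.2700

339.2700


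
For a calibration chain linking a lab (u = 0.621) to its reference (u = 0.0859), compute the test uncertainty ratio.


TUR = u_lab / u_ref
= 0.621 / 0.0859
= 7.2293

7.2293


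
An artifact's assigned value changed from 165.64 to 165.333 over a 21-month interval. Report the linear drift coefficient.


rate = (v2 - v1) / months
= (165.333 - 165.64) / 21
= -0.3070 / 21
= -0.0146

-0.0146


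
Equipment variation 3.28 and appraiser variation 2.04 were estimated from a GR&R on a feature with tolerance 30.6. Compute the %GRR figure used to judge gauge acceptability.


GRR = sqrt(EV^2 + AV^2) = sqrt(3.28^2 + 2.04^2) = 3.8626416
%GRR = GRR / tol * 100 = 3.8626416 / 30.6 * 100
%GRR = 12.6230

12.6230


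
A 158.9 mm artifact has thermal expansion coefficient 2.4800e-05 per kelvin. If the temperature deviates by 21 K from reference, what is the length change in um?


dL = L * alpha * dT
= 158.9 * 2.4800e-05 * 21
= 0.0827551 mm
dL_um = 0.0827551 * 1000 = 82.7551 um

82.7551


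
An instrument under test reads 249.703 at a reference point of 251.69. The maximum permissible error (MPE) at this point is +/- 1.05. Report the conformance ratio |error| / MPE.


e = indication - reference = 249.703 - 251.69 = -1.9870
|e| = 1.9870
ratio = |e| / MPE = 1.9870 / 1.05
ratio = 1.8924

1.8924


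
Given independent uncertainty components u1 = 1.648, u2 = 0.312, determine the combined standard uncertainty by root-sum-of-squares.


uc = sqrt(1.648^2 + 0.312^2)
uc = sqrt(2.813248)
uc = 1.6773

1.6773


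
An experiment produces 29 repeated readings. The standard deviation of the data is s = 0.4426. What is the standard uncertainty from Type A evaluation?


u_A = s / sqrt(n)
u_A = 0.4426 / sqrt(29)
u_A = 0.4426 / 5.3851648
u_A = 0.0822

0.0822


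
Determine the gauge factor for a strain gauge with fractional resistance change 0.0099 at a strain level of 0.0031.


GF = (dR/R) / epsilon
= 0.0099 / 0.0031
= 3.1935

3.1935


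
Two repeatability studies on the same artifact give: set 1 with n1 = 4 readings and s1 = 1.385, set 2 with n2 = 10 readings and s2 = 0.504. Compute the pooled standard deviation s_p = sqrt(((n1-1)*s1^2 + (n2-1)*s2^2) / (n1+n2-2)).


s_p = sqrt(((n1-1)*s1^2 + (n2-1)*s2^2) / (n1+n2-2))
numerator = (4-1)*1.385^2 + (10-1)*0.504^2 = 5.754675 + 2.286144 = 8.040819
denominator = 4 + 10 - 2 = 12
s_p^2 = 8.040819 / 12 = 0.67006825
s_p = sqrt(0.67006825) = 0.8186

0.8186


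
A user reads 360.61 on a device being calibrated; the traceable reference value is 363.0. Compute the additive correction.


Correction = standard - reading
= 363.0 - 360.61
= 2.3900

2.3900


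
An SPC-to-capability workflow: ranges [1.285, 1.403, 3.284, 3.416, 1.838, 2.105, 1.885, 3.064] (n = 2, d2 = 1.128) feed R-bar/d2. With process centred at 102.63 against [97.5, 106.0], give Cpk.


R_bar = (1.285 + 1.403 + 3.284 + 3.416 + 1.838 + 2.105 + 1.885 + 3.064) / 8 = 2.285
sigma = R_bar / d2 = 2.285 / 1.128 = 2.0257092
Cp = (USL - LSL)/(6*sigma) = (106.0 - 97.5)/(6*2.0257092) = 0.6993
Cpu = (106.0 - 102.63)/(3*2.0257092) = 0.5545
Cpl = (102.63 - 97.5)/(3*2.0257092) = 0.8441
Cpk = min(Cpu, Cpl) = 0.5545

0.5545


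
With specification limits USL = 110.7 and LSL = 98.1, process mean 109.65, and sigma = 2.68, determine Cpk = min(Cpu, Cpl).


Cpu = (USL - mean) / (3*sigma) = (110.7 - 109.65) / (3*2.68) = 0.1306
Cpl = (mean - LSL) / (3*sigma) = (109.65 - 98.1) / (3*2.68) = 1.4366
Cpk = min(Cpu, Cpl) = 0.1306

0.1306


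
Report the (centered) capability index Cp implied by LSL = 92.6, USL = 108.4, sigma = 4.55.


Cp = (USL - LSL) / (6 * sigma)
= (108.4 - 92.6) / (6 * 4.55)
= 15.8000 / 27.3000
= 0.5788

0.5788


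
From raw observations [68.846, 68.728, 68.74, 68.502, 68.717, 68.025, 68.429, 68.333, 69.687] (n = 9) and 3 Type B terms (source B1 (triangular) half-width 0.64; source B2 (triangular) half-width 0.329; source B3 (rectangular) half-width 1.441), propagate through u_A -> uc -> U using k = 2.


mean = (68.846 + 68.728 + 68.74 + 68.502 + 68.717 + 68.025 + 68.429 + 68.333 + 69.687) / 9 = 68.66744444
s = sqrt(sum((x - mean)^2)/(n-1)) = 0.45983397
u_A = s / sqrt(n) = 0.45983397 / sqrt(9) = 0.15327799
u_B1 = 0.64 / sqrt(6) = 0.26127891
u_B2 = 0.329 / sqrt(6) = 0.13431369
u_B3 = 1.441 / sqrt(3) = 0.83196174
uc = sqrt(0.15327799^2 + 0.26127891^2 + 0.13431369^2 + 0.83196174^2) = 0.89552293
U = k * uc = 2 * 0.89552293
U = 1.7910

1.7910


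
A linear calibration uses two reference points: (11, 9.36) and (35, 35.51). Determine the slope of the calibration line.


slope = (y2 - y1) / (x2 - x1)
= (35.51 - 9.36) / (35 - 11)
= 26.1500 / 24
= 1.0896

1.0896


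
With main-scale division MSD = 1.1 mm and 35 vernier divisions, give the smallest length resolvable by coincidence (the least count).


LC = MSD / n_div
= 1.1 / 35
= 0.0314

0.0314


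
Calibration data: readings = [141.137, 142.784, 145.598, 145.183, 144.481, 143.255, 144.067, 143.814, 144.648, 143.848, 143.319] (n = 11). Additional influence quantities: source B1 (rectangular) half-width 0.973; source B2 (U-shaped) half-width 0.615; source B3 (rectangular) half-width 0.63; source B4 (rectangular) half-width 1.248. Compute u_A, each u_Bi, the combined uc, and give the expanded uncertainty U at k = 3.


mean = (141.137 + 142.784 + 145.598 + 145.183 + 144.481 + 143.255 + 144.067 + 143.814 + 144.648 + 143.848 + 143.319) / 11 = 143.8303636
s = sqrt(sum((x - mean)^2)/(n-1)) = 1.2265487
u_A = s / sqrt(n) = 1.2265487 / sqrt(11) = 0.36981835
u_B1 = 0.973 / sqrt(3) = 0.56176181
u_B2 = 0.615 / sqrt(2) = 0.43487067
u_B3 = 0.63 / sqrt(3) = 0.36373067
u_B4 = 1.248 / sqrt(3) = 0.72053314
uc = sqrt(0.36981835^2 + 0.56176181^2 + 0.43487067^2 + 0.36373067^2 + 0.72053314^2) = 1.1370675
U = k * uc = 3 * 1.1370675
U = 3.4112

3.4112


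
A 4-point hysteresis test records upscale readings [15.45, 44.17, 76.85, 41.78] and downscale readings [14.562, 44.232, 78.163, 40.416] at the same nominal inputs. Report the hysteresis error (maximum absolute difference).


|15.45 - 14.562| = 0.8880
|44.17 - 44.232| = 0.0620
|76.85 - 78.163| = 1.3130
|41.78 - 40.416| = 1.3640
hysteresis = max(diffs) = 1.3640

1.3640


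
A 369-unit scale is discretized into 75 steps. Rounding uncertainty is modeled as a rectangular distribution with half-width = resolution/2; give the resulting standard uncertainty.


resolution = range / divisions
resolution = 369 / 75 = 4.92
u_res = resolution / (2*sqrt(3))
u_res = 4.92 / 3.4641016
u_res = 1.4203

1.4203


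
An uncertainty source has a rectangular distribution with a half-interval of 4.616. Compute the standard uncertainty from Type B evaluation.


u_B = half_width / sqrt(3)
u_B = 4.616 / 1.7320508
u_B = 2.6650

2.6650


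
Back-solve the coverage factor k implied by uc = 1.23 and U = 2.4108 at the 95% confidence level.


k = U / uc
k = 2.4108 / 1.23
k = 1.96

1.96


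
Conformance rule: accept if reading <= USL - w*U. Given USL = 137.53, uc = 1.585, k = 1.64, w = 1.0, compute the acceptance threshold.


U = k * uc = 1.64 * 1.585 = 2.5994
guard band g = w * U = 1.0 * 2.5994 = 2.5994
AL = USL - g = 137.53 - 2.5994
AL = 134.9306

134.9306


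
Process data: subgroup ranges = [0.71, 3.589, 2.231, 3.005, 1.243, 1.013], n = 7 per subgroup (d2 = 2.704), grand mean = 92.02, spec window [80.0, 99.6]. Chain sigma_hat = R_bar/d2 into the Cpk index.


R_bar = (0.71 + 3.589 + 2.231 + 3.005 + 1.243 + 1.013) / 6 = 1.9651667
sigma = R_bar / d2 = 1.9651667 / 2.704 = 0.72676283
Cp = (USL - LSL)/(6*sigma) = (99.6 - 80.0)/(6*0.72676283) = 4.4948
Cpu = (99.6 - 92.02)/(3*0.72676283) = 3.4766
Cpl = (92.02 - 80.0)/(3*0.72676283) = 5.5130
Cpk = min(Cpu, Cpl) = 3.4766

3.4766


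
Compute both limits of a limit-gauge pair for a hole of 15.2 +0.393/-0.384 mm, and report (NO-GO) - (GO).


GO = nominal - lower_tol (smallest hole = maximum material condition)
GO = 15.2 - 0.384 = 14.816
NO-GO = nominal + upper_tol (largest hole = least material condition)
NO-GO = 15.2 + 0.393 = 15.593
spread = NO-GO - GO = 15.593 - 14.816 = 0.7770

0.7770


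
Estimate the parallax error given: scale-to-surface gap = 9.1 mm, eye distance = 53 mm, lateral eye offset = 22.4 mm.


error = h * offset / d
= 9.1 * 22.4 / 53
= 3.8460

3.8460


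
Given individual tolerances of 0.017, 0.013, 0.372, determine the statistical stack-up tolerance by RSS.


RSS = sqrt(0.017^2 + 0.013^2 + 0.372^2)
= sqrt(0.138842)
= 0.3726

0.3726


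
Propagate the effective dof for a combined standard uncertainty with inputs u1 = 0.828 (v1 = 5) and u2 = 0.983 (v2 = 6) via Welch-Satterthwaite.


uc = sqrt(u1^2 + u2^2) = sqrt(0.828^2 + 0.983^2) = 1.2852521
v_eff = uc^4 / (u1^4/v1 + u2^4/v2)
= 1.2852521^4 / (0.828^4/5 + 0.983^4/6)
= 2.7286843 / 0.24962416
v_eff = 10.9312

10.9312


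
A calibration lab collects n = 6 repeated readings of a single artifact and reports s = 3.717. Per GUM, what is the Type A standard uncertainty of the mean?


u_A = s / sqrt(n)
u_A = 3.717 / sqrt(6)
u_A = 3.717 / 2.4494897
u_A = 1.5175

1.5175


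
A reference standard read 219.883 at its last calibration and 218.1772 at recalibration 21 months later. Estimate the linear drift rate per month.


rate = (v2 - v1) / months
= (218.1772 - 219.883) / 21
= -1.7058 / 21
= -0.0812

-0.0812


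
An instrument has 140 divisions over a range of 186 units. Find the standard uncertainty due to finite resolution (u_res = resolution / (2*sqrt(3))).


resolution = range / divisions
resolution = 186 / 140 = 1.3285714
u_res = resolution / (2*sqrt(3))
u_res = 1.3285714 / 3.4641016
u_res = 0.3835

0.3835


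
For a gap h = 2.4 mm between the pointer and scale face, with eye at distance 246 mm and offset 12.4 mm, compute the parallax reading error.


error = h * offset / d
= 2.4 * 12.4 / 246
= 0.1210

0.1210


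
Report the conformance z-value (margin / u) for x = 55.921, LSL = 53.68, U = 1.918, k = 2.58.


u = U / k = 1.918 / 2.58 = 0.74341085
margin = |LSL - x| = |53.68 - 55.921| = 2.241
z = margin / u = 2.241 / 0.74341085
z = 3.0145

3.0145


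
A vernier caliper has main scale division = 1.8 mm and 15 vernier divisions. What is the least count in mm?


LC = MSD / n_div
= 1.8 / 15
= 0.1200

0.1200


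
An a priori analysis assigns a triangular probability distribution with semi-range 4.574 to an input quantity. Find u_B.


u_B = half_width / sqrt(6)
u_B = 4.574 / 2.4494897
u_B = 1.8673

1.8673


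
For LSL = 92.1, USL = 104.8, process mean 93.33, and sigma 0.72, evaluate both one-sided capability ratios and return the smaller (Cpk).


Cpu = (USL - mean) / (3*sigma) = (104.8 - 93.33) / (3*0.72) = 5.3102
Cpl = (mean - LSL) / (3*sigma) = (93.33 - 92.1) / (3*0.72) = 0.5694
Cpk = min(Cpu, Cpl) = 0.5694

0.5694


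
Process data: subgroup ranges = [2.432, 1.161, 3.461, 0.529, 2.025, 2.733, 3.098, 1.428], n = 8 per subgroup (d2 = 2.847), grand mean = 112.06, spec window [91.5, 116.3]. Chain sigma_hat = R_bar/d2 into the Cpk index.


R_bar = (2.432 + 1.161 + 3.461 + 0.529 + 2.025 + 2.733 + 3.098 + 1.428) / 8 = 2.108375
sigma = R_bar / d2 = 2.108375 / 2.847 = 0.74056024
Cp = (USL - LSL)/(6*sigma) = (116.3 - 91.5)/(6*0.74056024) = 5.5814
Cpu = (116.3 - 112.06)/(3*0.74056024) = 1.9085
Cpl = (112.06 - 91.5)/(3*0.74056024) = 9.2543
Cpk = min(Cpu, Cpl) = 1.9085

1.9085


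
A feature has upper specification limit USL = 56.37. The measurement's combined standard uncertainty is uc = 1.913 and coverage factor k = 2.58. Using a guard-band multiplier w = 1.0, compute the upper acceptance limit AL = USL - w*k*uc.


U = k * uc = 2.58 * 1.913 = 4.93554
guard band g = w * U = 1.0 * 4.93554 = 4.93554
AL = USL - g = 56.37 - 4.93554
AL = 51.4345

51.4345


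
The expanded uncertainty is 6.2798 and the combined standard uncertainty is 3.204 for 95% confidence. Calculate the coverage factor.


k = U / uc
k = 6.2798 / 3.204
k = 1.96

1.96


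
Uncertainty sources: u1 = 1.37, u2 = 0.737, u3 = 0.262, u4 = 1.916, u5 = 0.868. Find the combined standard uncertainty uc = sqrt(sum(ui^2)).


uc = sqrt(1.37^2 + 0.737^2 + 0.262^2 + 1.916^2 + 0.868^2)
uc = sqrt(6.913193)
uc = 2.6293

2.6293


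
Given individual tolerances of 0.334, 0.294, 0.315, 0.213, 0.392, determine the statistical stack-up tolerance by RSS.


RSS = sqrt(0.334^2 + 0.294^2 + 0.315^2 + 0.213^2 + 0.392^2)
= sqrt(0.49625)
= 0.7045

0.7045


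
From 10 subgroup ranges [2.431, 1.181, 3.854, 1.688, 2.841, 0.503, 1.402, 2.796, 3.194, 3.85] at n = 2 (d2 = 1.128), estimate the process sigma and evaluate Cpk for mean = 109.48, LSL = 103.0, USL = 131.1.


R_bar = (2.431 + 1.181 + 3.854 + 1.688 + 2.841 + 0.503 + 1.402 + 2.796 + 3.194 + 3.85) / 10 = 2.374
sigma = R_bar / d2 = 2.374 / 1.128 = 2.1046099
Cp = (USL - LSL)/(6*sigma) = (131.1 - 103.0)/(6*2.1046099) = 2.2253
Cpu = (131.1 - 109.48)/(3*2.1046099) = 3.4242
Cpl = (109.48 - 103.0)/(3*2.1046099) = 1.0263
Cpk = min(Cpu, Cpl) = 1.0263

1.0263


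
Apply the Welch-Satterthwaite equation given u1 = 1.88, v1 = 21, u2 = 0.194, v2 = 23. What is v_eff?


uc = sqrt(u1^2 + u2^2) = sqrt(1.88^2 + 0.194^2) = 1.8899831
v_eff = uc^4 / (u1^4/v1 + u2^4/v2)
= 1.8899831^4 / (1.88^4/21 + 0.194^4/23)
= 12.759442 / 0.59491794
v_eff = 21.4474

21.4474


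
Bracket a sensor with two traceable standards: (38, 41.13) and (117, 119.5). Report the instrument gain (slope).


slope = (y2 - y1) / (x2 - x1)
= (119.5 - 41.13) / (117 - 38)
= 78.3700 / 79
= 0.9920

0.9920


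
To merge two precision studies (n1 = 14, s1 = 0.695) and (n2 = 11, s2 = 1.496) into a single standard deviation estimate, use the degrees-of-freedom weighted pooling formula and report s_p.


s_p = sqrt(((n1-1)*s1^2 + (n2-1)*s2^2) / (n1+n2-2))
numerator = (14-1)*0.695^2 + (11-1)*1.496^2 = 6.279325 + 22.38016 = 28.659485
denominator = 14 + 11 - 2 = 23
s_p^2 = 28.659485 / 23 = 1.2460646
s_p = sqrt(1.2460646) = 1.1163

1.1163


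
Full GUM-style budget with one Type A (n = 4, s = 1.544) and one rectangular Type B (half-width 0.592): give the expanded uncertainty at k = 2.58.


u_A = s / sqrt(n) = 1.544 / sqrt(4) = 0.772
u_B = half_width / sqrt(3) = 0.592 / sqrt(3) = 0.34179136
uc = sqrt(u_A^2 + u_B^2) = sqrt(0.772^2 + 0.34179136^2) = 0.844278
U = k * uc = 2.58 * 0.844278
U = 2.1782

2.1782


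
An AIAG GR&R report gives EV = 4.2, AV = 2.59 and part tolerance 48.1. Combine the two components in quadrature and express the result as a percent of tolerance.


GRR = sqrt(EV^2 + AV^2) = sqrt(4.2^2 + 2.59^2) = 4.9343794
%GRR = GRR / tol * 100 = 4.9343794 / 48.1 * 100
%GRR = 10.2586

10.2586


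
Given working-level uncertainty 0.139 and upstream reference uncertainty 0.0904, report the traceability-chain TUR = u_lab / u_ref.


TUR = u_lab / u_ref
= 0.139 / 0.0904
= 1.5376

1.5376


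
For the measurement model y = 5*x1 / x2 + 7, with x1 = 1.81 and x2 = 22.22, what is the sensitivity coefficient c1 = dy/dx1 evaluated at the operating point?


y = 5*x1 / x2 + 7
dy/dx1 = 5/x2
Evaluate at x2 = 22.22: c1 = 5 / 22.22
c1 = 0.2250

0.2250


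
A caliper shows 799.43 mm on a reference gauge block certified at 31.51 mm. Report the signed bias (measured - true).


Systematic error = measured - true
= 799.43 - 31.51
= 767.9200

767.9200


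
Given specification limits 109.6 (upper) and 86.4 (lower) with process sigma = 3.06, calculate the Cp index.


Cp = (USL - LSL) / (6 * sigma)
= (109.6 - 86.4) / (6 * 3.06)
= 23.2000 / 18.3600
= 1.2636

1.2636


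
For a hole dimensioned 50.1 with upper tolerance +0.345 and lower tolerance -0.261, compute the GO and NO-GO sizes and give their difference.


GO = nominal - lower_tol (smallest hole = maximum material condition)
GO = 50.1 - 0.261 = 49.839
NO-GO = nominal + upper_tol (largest hole = least material condition)
NO-GO = 50.1 + 0.345 = 50.445
spread = NO-GO - GO = 50.445 - 49.839 = 0.6060

0.6060


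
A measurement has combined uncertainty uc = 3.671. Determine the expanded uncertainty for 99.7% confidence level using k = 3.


U = k * uc
U = 3 * 3.671
U = 11.0130

11.0130


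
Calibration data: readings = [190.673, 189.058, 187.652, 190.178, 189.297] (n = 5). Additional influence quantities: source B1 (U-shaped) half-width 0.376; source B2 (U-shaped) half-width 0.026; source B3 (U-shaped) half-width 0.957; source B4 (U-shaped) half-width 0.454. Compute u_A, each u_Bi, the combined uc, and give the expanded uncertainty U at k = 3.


mean = (190.673 + 189.058 + 187.652 + 190.178 + 189.297) / 5 = 189.3716
s = sqrt(sum((x - mean)^2)/(n-1)) = 1.1624174
u_A = s / sqrt(n) = 1.1624174 / sqrt(5) = 0.51984886
u_B1 = 0.376 / sqrt(2) = 0.26587215
u_B2 = 0.026 / sqrt(2) = 0.018384776
u_B3 = 0.957 / sqrt(2) = 0.67670119
u_B4 = 0.454 / sqrt(2) = 0.32102648
uc = sqrt(0.51984886^2 + 0.26587215^2 + 0.018384776^2 + 0.67670119^2 + 0.32102648^2) = 0.94986912
U = k * uc = 3 * 0.94986912
U = 2.8496

2.8496


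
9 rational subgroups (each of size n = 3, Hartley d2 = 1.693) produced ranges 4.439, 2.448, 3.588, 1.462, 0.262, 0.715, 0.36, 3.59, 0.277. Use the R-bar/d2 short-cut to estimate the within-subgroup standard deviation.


R_bar = (4.439 + 2.448 + 3.588 + 1.462 + 0.262 + 0.715 + 0.36 + 3.59 + 0.277) / 9
R_bar = 17.141 / 9 = 1.9045556
sigma_hat = R_bar / d2 = 1.9045556 / 1.693 = 1.1250

1.1250


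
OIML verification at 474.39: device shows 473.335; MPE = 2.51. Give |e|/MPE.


e = indication - reference = 473.335 - 474.39 = -1.0550
|e| = 1.0550
ratio = |e| / MPE = 1.0550 / 2.51
ratio = 0.4203

0.4203


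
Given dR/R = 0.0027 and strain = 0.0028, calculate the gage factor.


GF = (dR/R) / epsilon
= 0.0027 / 0.0028
= 0.9643

0.9643


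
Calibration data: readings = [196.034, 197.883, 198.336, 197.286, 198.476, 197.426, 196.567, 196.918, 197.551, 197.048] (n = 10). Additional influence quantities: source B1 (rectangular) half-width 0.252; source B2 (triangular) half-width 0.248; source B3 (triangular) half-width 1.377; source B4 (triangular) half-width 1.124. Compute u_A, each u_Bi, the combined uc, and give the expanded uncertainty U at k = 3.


mean = (196.034 + 197.883 + 198.336 + 197.286 + 198.476 + 197.426 + 196.567 + 196.918 + 197.551 + 197.048) / 10 = 197.3525
s = sqrt(sum((x - mean)^2)/(n-1)) = 0.75990822
u_A = s / sqrt(n) = 0.75990822 / sqrt(10) = 0.24030408
u_B1 = 0.252 / sqrt(3) = 0.14549227
u_B2 = 0.248 / sqrt(6) = 0.10124558
u_B3 = 1.377 / sqrt(6) = 0.5621579
u_B4 = 1.124 / sqrt(6) = 0.45887108
uc = sqrt(0.24030408^2 + 0.14549227^2 + 0.10124558^2 + 0.5621579^2 + 0.45887108^2) = 0.78469669
U = k * uc = 3 * 0.78469669
U = 2.3541

2.3541


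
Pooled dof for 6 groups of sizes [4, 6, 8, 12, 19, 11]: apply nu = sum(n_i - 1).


nu = sum_i (n_i - 1)
nu = ((4 - 1) + (6 - 1) + (8 - 1) + (12 - 1) + (19 - 1) + (11 - 1))
nu = 3 + 5 + 7 + 11 + 18 + 10
nu = 54

54


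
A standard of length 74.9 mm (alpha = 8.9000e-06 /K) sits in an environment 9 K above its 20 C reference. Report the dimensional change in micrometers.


dL = L * alpha * dT
= 74.9 * 8.9000e-06 * 9
= 0.0059995 mm
dL_um = 0.0059995 * 1000 = 5.9995 um

5.9995


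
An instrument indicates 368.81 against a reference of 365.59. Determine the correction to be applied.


Correction = standard - reading
= 365.59 - 368.81
= -3.2200

-3.2200


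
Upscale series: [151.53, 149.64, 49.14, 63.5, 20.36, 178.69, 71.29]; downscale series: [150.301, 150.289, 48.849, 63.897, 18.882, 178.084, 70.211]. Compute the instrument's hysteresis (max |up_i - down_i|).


|151.53 - 150.301| = 1.2290
|149.64 - 150.289| = 0.6490
|49.14 - 48.849| = 0.2910
|63.5 - 63.897| = 0.3970
|20.36 - 18.882| = 1.4780
|178.69 - 178.084| = 0.6060
|71.29 - 70.211| = 1.0790
hysteresis = max(diffs) = 1.4780

1.4780


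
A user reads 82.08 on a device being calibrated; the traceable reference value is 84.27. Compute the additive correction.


Correction = standard - reading
= 84.27 - 82.08
= 2.1900

2.1900


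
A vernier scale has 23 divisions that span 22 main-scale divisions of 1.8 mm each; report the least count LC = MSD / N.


LC = MSD / n_div
= 1.8 / 23
= 0.0783

0.0783


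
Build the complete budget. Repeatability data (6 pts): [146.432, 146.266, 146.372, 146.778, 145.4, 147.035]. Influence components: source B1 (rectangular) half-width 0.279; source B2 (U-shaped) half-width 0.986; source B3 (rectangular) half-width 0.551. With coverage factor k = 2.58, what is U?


mean = (146.432 + 146.266 + 146.372 + 146.778 + 145.4 + 147.035) / 6 = 146.3805
s = sqrt(sum((x - mean)^2)/(n-1)) = 0.55921221
u_A = s / sqrt(n) = 0.55921221 / sqrt(6) = 0.22829743
u_B1 = 0.279 / sqrt(3) = 0.16108073
u_B2 = 0.986 / sqrt(2) = 0.69720729
u_B3 = 0.551 / sqrt(3) = 0.31812
uc = sqrt(0.22829743^2 + 0.16108073^2 + 0.69720729^2 + 0.31812^2) = 0.81569912
U = k * uc = 2.58 * 0.81569912
U = 2.1045

2.1045


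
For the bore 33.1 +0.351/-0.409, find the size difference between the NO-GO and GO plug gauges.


GO = nominal - lower_tol (smallest hole = maximum material condition)
GO = 33.1 - 0.409 = 32.691
NO-GO = nominal + upper_tol (largest hole = least material condition)
NO-GO = 33.1 + 0.351 = 33.451
spread = NO-GO - GO = 33.451 - 32.691 = 0.7600

0.7600


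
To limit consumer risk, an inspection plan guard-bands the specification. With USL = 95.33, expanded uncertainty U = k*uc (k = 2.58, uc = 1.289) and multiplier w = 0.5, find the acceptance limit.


U = k * uc = 2.58 * 1.289 = 3.32562
guard band g = w * U = 0.5 * 3.32562 = 1.66281
AL = USL - g = 95.33 - 1.66281
AL = 93.6672

93.6672


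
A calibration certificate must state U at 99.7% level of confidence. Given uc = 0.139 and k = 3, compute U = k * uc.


U = k * uc
U = 3 * 0.139
U = 0.4170

0.4170


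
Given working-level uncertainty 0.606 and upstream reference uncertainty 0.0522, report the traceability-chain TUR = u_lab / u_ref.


TUR = u_lab / u_ref
= 0.606 / 0.0522
= 11.6092

11.6092


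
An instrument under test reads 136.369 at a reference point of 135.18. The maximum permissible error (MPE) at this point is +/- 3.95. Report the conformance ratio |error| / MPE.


e = indication - reference = 136.369 - 135.18 = 1.1890
|e| = 1.1890
ratio = |e| / MPE = 1.1890 / 3.95
ratio = 0.3010

0.3010


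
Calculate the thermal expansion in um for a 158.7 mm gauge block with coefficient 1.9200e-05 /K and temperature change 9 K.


dL = L * alpha * dT
= 158.7 * 1.9200e-05 * 9
= 0.0274234 mm
dL_um = 0.0274234 * 1000 = 27.4234 um

27.4234


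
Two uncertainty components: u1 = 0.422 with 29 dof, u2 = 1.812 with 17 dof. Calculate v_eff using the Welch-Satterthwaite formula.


uc = sqrt(u1^2 + u2^2) = sqrt(0.422^2 + 1.812^2) = 1.8604913
v_eff = uc^4 / (u1^4/v1 + u2^4/v2)
= 1.8604913^4 / (0.422^4/29 + 1.812^4/17)
= 11.981483 / 0.63523169
v_eff = 18.8616

18.8616


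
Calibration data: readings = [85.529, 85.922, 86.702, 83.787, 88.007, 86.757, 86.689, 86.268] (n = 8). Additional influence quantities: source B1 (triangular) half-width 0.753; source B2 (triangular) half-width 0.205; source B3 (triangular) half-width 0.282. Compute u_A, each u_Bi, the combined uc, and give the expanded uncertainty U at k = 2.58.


mean = (85.529 + 85.922 + 86.702 + 83.787 + 88.007 + 86.757 + 86.689 + 86.268) / 8 = 86.207625
s = sqrt(sum((x - mean)^2)/(n-1)) = 1.2201215
u_A = s / sqrt(n) = 1.2201215 / sqrt(8) = 0.43137809
u_B1 = 0.753 / sqrt(6) = 0.30741096
u_B2 = 0.205 / sqrt(6) = 0.0836909
u_B3 = 0.282 / sqrt(6) = 0.11512602
uc = sqrt(0.43137809^2 + 0.30741096^2 + 0.0836909^2 + 0.11512602^2) = 0.54849496
U = k * uc = 2.58 * 0.54849496
U = 1.4151

1.4151


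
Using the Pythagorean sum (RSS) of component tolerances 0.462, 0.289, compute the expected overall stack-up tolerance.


RSS = sqrt(0.462^2 + 0.289^2)
= sqrt(0.296965)
= 0.5449

0.5449


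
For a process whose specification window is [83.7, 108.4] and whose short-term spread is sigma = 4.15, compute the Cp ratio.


Cp = (USL - LSL) / (6 * sigma)
= (108.4 - 83.7) / (6 * 4.15)
= 24.7000 / 24.9000
= 0.9920

0.9920


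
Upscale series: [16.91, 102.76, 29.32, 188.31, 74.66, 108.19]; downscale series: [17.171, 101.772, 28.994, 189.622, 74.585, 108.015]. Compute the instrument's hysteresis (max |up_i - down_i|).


|16.91 - 17.171| = 0.2610
|102.76 - 101.772| = 0.9880
|29.32 - 28.994| = 0.3260
|188.31 - 189.622| = 1.3120
|74.66 - 74.585| = 0.0750
|108.19 - 108.015| = 0.1750
hysteresis = max(diffs) = 1.3120

1.3120


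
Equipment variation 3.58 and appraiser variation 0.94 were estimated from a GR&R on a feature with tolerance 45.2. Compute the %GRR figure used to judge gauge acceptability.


GRR = sqrt(EV^2 + AV^2) = sqrt(3.58^2 + 0.94^2) = 3.7013511
%GRR = GRR / tol * 100 = 3.7013511 / 45.2 * 100
%GRR = 8.1888

8.1888


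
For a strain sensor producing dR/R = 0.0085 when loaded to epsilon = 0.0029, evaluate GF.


GF = (dR/R) / epsilon
= 0.0085 / 0.0029
= 2.9310

2.9310


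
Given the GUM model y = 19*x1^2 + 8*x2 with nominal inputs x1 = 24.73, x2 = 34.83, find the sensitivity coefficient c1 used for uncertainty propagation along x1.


y = 19*x1^2 + 8*x2
dy/dx1 = 2*19*x1
Evaluate at x1 = 24.73: c1 = 38 * 24.73
c1 = 939.7400

939.7400


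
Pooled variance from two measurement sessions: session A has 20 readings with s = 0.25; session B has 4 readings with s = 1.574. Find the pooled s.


s_p = sqrt(((n1-1)*s1^2 + (n2-1)*s2^2) / (n1+n2-2))
numerator = (20-1)*0.25^2 + (4-1)*1.574^2 = 1.1875 + 7.432428 = 8.619928
denominator = 20 + 4 - 2 = 22
s_p^2 = 8.619928 / 22 = 0.39181491
s_p = sqrt(0.39181491) = 0.6260

0.6260


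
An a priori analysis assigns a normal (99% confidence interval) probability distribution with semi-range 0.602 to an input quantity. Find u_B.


u_B = half_width / 2.576
u_B = 0.602 / 2.576
u_B = 0.2337

0.2337


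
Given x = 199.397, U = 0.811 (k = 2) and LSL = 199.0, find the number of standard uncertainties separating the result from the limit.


u = U / k = 0.811 / 2 = 0.4055
margin = |LSL - x| = |199.0 - 199.397| = 0.397
z = margin / u = 0.397 / 0.4055
z = 0.9790

0.9790


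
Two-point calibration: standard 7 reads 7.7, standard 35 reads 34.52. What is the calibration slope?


slope = (y2 - y1) / (x2 - x1)
= (34.52 - 7.7) / (35 - 7)
= 26.8200 / 28
= 0.9579

0.9579


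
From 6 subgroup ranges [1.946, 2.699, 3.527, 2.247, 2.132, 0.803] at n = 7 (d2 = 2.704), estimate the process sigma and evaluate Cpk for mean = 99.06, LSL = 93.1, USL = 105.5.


R_bar = (1.946 + 2.699 + 3.527 + 2.247 + 2.132 + 0.803) / 6 = 2.2256667
sigma = R_bar / d2 = 2.2256667 / 2.704 = 0.82310159
Cp = (USL - LSL)/(6*sigma) = (105.5 - 93.1)/(6*0.82310159) = 2.5108
Cpu = (105.5 - 99.06)/(3*0.82310159) = 2.6080
Cpl = (99.06 - 93.1)/(3*0.82310159) = 2.4136
Cpk = min(Cpu, Cpl) = 2.4136

2.4136


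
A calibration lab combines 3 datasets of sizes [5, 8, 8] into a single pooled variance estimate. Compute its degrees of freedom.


nu = sum_i (n_i - 1)
nu = ((5 - 1) + (8 - 1) + (8 - 1))
nu = 4 + 7 + 7
nu = 18

18


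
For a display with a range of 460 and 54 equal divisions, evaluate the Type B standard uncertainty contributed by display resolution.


resolution = range / divisions
resolution = 460 / 54 = 8.5185185
u_res = resolution / (2*sqrt(3))
u_res = 8.5185185 / 3.4641016
u_res = 2.4591

2.4591


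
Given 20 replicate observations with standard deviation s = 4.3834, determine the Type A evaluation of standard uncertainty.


u_A = s / sqrt(n)
u_A = 4.3834 / sqrt(20)
u_A = 4.3834 / 4.472136
u_A = 0.9802

0.9802


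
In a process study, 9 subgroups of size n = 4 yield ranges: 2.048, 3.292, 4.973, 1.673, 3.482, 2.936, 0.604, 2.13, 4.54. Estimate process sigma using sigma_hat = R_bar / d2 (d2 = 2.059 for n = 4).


R_bar = (2.048 + 3.292 + 4.973 + 1.673 + 3.482 + 2.936 + 0.604 + 2.13 + 4.54) / 9
R_bar = 25.678 / 9 = 2.8531111
sigma_hat = R_bar / d2 = 2.8531111 / 2.059 = 1.3857

1.3857


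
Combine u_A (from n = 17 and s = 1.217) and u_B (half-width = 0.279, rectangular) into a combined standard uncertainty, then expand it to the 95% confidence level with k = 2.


u_A = s / sqrt(n) = 1.217 / sqrt(17) = 0.29516586
u_B = half_width / sqrt(3) = 0.279 / sqrt(3) = 0.16108073
uc = sqrt(u_A^2 + u_B^2) = sqrt(0.29516586^2 + 0.16108073^2) = 0.33625866
U = k * uc = 2 * 0.33625866
U = 0.6725

0.6725


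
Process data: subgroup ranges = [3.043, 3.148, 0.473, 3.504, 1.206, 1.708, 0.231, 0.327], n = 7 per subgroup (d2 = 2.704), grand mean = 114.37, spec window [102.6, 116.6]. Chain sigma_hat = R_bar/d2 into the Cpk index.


R_bar = (3.043 + 3.148 + 0.473 + 3.504 + 1.206 + 1.708 + 0.231 + 0.327) / 8 = 1.705
sigma = R_bar / d2 = 1.705 / 2.704 = 0.63054734
Cp = (USL - LSL)/(6*sigma) = (116.6 - 102.6)/(6*0.63054734) = 3.7005
Cpu = (116.6 - 114.37)/(3*0.63054734) = 1.1789
Cpl = (114.37 - 102.6)/(3*0.63054734) = 6.2221
Cpk = min(Cpu, Cpl) = 1.1789

1.1789


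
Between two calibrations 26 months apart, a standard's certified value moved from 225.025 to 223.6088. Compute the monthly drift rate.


rate = (v2 - v1) / months
= (223.6088 - 225.025) / 26
= -1.4162 / 26
= -0.0545

-0.0545


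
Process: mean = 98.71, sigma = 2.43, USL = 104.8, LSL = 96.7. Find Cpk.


Cpu = (USL - mean) / (3*sigma) = (104.8 - 98.71) / (3*2.43) = 0.8354
Cpl = (mean - LSL) / (3*sigma) = (98.71 - 96.7) / (3*2.43) = 0.2757
Cpk = min(Cpu, Cpl) = 0.2757

0.2757


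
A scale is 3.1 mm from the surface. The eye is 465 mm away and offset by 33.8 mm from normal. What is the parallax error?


error = h * offset / d
= 3.1 * 33.8 / 465
= 0.2253

0.2253


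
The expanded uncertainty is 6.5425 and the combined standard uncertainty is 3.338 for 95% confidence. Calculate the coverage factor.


k = U / uc
k = 6.5425 / 3.338
k = 1.96

1.96


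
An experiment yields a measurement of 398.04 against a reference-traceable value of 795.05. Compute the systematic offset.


Systematic error = measured - true
= 398.04 - 795.05
= -397.0100

-397.0100


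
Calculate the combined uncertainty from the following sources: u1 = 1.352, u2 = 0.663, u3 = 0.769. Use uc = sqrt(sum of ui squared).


uc = sqrt(1.352^2 + 0.663^2 + 0.769^2)
uc = sqrt(2.858834)
uc = 1.6908

1.6908


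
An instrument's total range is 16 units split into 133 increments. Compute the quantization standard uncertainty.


resolution = range / divisions
resolution = 16 / 133 = 0.12030075
u_res = resolution / (2*sqrt(3))
u_res = 0.12030075 / 3.4641016
u_res = 0.0347

0.0347


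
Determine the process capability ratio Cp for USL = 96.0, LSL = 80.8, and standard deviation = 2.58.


Cp = (USL - LSL) / (6 * sigma)
= (96.0 - 80.8) / (6 * 2.58)
= 15.2000 / 15.4800
= 0.9819

0.9819


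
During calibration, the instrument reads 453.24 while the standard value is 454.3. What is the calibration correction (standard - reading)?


Correction = standard - reading
= 454.3 - 453.24
= 1.0600

1.0600


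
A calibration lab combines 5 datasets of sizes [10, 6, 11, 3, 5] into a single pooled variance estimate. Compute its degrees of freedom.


nu = sum_i (n_i - 1)
nu = ((10 - 1) + (6 - 1) + (11 - 1) + (3 - 1) + (5 - 1))
nu = 9 + 5 + 10 + 2 + 4
nu = 30

30


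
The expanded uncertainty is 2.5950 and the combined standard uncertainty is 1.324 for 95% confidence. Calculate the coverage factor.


k = U / uc
k = 2.5950 / 1.324
k = 1.96

1.96


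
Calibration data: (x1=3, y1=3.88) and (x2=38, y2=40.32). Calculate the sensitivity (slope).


slope = (y2 - y1) / (x2 - x1)
= (40.32 - 3.88) / (38 - 3)
= 36.4400 / 35
= 1.0411

1.0411


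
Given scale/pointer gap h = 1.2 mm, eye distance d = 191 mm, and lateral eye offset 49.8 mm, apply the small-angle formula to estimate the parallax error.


error = h * offset / d
= 1.2 * 49.8 / 191
= 0.3129

0.3129


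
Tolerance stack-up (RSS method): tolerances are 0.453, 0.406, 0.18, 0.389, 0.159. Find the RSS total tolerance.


RSS = sqrt(0.453^2 + 0.406^2 + 0.18^2 + 0.389^2 + 0.159^2)
= sqrt(0.579047)
= 0.7610

0.7610


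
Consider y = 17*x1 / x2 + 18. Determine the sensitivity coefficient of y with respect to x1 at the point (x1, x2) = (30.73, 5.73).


y = 17*x1 / x2 + 18
dy/dx1 = 17/x2
Evaluate at x2 = 5.73: c1 = 17 / 5.73
c1 = 2.9668

2.9668


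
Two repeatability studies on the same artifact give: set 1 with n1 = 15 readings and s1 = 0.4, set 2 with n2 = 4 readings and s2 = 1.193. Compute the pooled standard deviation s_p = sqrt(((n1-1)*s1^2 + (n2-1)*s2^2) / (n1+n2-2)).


s_p = sqrt(((n1-1)*s1^2 + (n2-1)*s2^2) / (n1+n2-2))
numerator = (15-1)*0.4^2 + (4-1)*1.193^2 = 2.24 + 4.269747 = 6.509747
denominator = 15 + 4 - 2 = 17
s_p^2 = 6.509747 / 17 = 0.38292629
s_p = sqrt(0.38292629) = 0.6188

0.6188


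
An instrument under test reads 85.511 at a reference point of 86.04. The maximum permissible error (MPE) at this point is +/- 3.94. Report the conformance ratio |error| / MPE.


e = indication - reference = 85.511 - 86.04 = -0.5290
|e| = 0.5290
ratio = |e| / MPE = 0.5290 / 3.94
ratio = 0.1343

0.1343


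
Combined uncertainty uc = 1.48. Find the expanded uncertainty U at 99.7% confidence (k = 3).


U = k * uc
U = 3 * 1.48
U = 4.4400

4.4400


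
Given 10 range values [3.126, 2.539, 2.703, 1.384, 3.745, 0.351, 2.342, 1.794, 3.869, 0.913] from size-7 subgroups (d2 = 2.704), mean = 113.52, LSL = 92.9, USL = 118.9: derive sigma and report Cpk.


R_bar = (3.126 + 2.539 + 2.703 + 1.384 + 3.745 + 0.351 + 2.342 + 1.794 + 3.869 + 0.913) / 10 = 2.2766
sigma = R_bar / d2 = 2.2766 / 2.704 = 0.84193787
Cp = (USL - LSL)/(6*sigma) = (118.9 - 92.9)/(6*0.84193787) = 5.1469
Cpu = (118.9 - 113.52)/(3*0.84193787) = 2.1300
Cpl = (113.52 - 92.9)/(3*0.84193787) = 8.1637
Cpk = min(Cpu, Cpl) = 2.1300

2.1300


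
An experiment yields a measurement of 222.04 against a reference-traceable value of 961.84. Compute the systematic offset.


Systematic error = measured - true
= 222.04 - 961.84
= -739.8000

-739.8000


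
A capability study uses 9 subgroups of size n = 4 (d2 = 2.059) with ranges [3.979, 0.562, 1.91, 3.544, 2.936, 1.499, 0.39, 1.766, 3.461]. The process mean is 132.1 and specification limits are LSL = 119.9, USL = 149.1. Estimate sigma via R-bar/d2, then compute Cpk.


R_bar = (3.979 + 0.562 + 1.91 + 3.544 + 2.936 + 1.499 + 0.39 + 1.766 + 3.461) / 9 = 2.2274444
sigma = R_bar / d2 = 2.2274444 / 2.059 = 1.0818088
Cp = (USL - LSL)/(6*sigma) = (149.1 - 119.9)/(6*1.0818088) = 4.4986
Cpu = (149.1 - 132.1)/(3*1.0818088) = 5.2381
Cpl = (132.1 - 119.9)/(3*1.0818088) = 3.7591
Cpk = min(Cpu, Cpl) = 3.7591

3.7591


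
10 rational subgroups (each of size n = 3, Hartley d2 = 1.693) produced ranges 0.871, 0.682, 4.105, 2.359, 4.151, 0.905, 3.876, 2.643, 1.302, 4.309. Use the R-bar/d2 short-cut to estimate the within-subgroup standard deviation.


R_bar = (0.871 + 0.682 + 4.105 + 2.359 + 4.151 + 0.905 + 3.876 + 2.643 + 1.302 + 4.309) / 10
R_bar = 25.203 / 10 = 2.5203
sigma_hat = R_bar / d2 = 2.5203 / 1.693 = 1.4887

1.4887


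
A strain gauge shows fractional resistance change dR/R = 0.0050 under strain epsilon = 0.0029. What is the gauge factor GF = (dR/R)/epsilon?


GF = (dR/R) / epsilon
= 0.0050 / 0.0029
= 1.7241

1.7241


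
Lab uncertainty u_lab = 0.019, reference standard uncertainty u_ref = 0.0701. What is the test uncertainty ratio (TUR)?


TUR = u_lab / u_ref
= 0.019 / 0.0701
= 0.2710

0.2710


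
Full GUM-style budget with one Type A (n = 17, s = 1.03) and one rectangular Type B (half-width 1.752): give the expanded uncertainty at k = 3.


u_A = s / sqrt(n) = 1.03 / sqrt(17) = 0.24981169
u_B = half_width / sqrt(3) = 1.752 / sqrt(3) = 1.0115177
uc = sqrt(u_A^2 + u_B^2) = sqrt(0.24981169^2 + 1.0115177^2) = 1.0419088
U = k * uc = 3 * 1.0419088
U = 3.1257

3.1257


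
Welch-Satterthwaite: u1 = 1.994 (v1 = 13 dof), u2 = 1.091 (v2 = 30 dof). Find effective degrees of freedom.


uc = sqrt(u1^2 + u2^2) = sqrt(1.994^2 + 1.091^2) = 2.2729534
v_eff = uc^4 / (u1^4/v1 + u2^4/v2)
= 2.2729534^4 / (1.994^4/13 + 1.091^4/30)
= 26.690833 / 1.263292
v_eff = 21.1280

21.1280


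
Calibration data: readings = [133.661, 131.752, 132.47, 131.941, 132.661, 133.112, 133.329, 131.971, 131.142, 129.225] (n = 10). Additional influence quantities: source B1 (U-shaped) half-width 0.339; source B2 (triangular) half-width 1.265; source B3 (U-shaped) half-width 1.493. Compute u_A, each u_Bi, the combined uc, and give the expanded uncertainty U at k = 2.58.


mean = (133.661 + 131.752 + 132.47 + 131.941 + 132.661 + 133.112 + 133.329 + 131.971 + 131.142 + 129.225) / 10 = 132.1264
s = sqrt(sum((x - mean)^2)/(n-1)) = 1.2807278
u_A = s / sqrt(n) = 1.2807278 / sqrt(10) = 0.40500169
u_B1 = 0.339 / sqrt(2) = 0.2397092
u_B2 = 1.265 / sqrt(6) = 0.51643409
u_B3 = 1.493 / sqrt(2) = 1.0557104
uc = sqrt(0.40500169^2 + 0.2397092^2 + 0.51643409^2 + 1.0557104^2) = 1.265984
U = k * uc = 2.58 * 1.265984
U = 3.2662

3.2662


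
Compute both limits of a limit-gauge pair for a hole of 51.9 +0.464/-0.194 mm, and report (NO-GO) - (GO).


GO = nominal - lower_tol (smallest hole = maximum material condition)
GO = 51.9 - 0.194 = 51.706
NO-GO = nominal + upper_tol (largest hole = least material condition)
NO-GO = 51.9 + 0.464 = 52.364
spread = NO-GO - GO = 52.364 - 51.706 = 0.6580

0.6580


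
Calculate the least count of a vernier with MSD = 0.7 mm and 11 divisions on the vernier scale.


LC = MSD / n_div
= 0.7 / 11
= 0.0636

0.0636


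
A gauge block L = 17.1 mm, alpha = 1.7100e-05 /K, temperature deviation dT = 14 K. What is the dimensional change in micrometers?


dL = L * alpha * dT
= 17.1 * 1.7100e-05 * 14
= 0.0040937 mm
dL_um = 0.0040937 * 1000 = 4.0937 um

4.0937


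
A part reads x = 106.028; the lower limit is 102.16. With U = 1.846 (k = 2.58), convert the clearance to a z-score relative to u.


u = U / k = 1.846 / 2.58 = 0.71550388
margin = |LSL - x| = |102.16 - 106.028| = 3.868
z = margin / u = 3.868 / 0.71550388
z = 5.4060

5.4060


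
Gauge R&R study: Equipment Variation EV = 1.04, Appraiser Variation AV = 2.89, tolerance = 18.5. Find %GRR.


GRR = sqrt(EV^2 + AV^2) = sqrt(1.04^2 + 2.89^2) = 3.0714329
%GRR = GRR / tol * 100 = 3.0714329 / 18.5 * 100
%GRR = 16.6023

16.6023
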